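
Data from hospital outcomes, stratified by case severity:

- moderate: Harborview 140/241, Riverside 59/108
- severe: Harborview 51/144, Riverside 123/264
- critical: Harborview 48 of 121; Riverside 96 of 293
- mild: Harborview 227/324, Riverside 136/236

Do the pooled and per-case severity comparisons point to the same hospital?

Moderate: Harborview 140/241 = 58.1%, Riverside 59/108 = 54.6% → Harborview
Severe: Harborview 51/144 = 35.4%, Riverside 123/264 = 46.6% → Riverside
Critical: Harborview 48/121 = 39.7%, Riverside 96/293 = 32.8% → Harborview
Mild: Harborview 227/324 = 70.1%, Riverside 136/236 = 57.6% → Harborview
Overall: Harborview 466/830 = 56.1%, Riverside 414/901 = 45.9% → Harborview
Neither sweeps: Harborview wins 3 of 4 groups, Riverside wins 1. Harborview wins overall but not every group — no Simpson reversal.

No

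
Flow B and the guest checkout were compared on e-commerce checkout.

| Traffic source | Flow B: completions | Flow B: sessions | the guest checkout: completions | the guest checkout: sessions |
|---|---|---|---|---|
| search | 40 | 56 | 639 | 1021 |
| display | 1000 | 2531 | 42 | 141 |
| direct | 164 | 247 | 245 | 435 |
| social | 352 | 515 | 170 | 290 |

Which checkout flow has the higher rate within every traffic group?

Flow B

Search: Flow B 40/56 = 71.4%, the guest checkout 639/1021 = 62.6% → Flow B
Display: Flow B 1000/2531 = 39.5%, the guest checkout 42/141 = 29.8% → Flow B
Direct: Flow B 164/247 = 66.4%, the guest checkout 245/435 = 56.3% → Flow B
Social: Flow B 352/515 = 68.3%, the guest checkout 170/290 = 58.6% → Flow B
Flow B has the higher rate in all 4 groups.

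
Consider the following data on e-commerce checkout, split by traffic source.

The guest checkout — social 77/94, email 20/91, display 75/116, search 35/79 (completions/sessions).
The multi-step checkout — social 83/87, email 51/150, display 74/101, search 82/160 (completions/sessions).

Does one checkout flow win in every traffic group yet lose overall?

No

Social: the guest checkout 77/94 = 81.9%, the multi-step checkout 83/87 = 95.4% → the multi-step checkout
Email: the guest checkout 20/91 = 22.0%, the multi-step checkout 51/150 = 34.0% → the multi-step checkout
Display: the guest checkout 75/116 = 64.7%, the multi-step checkout 74/101 = 73.3% → the multi-step checkout
Search: the guest checkout 35/79 = 44.3%, the multi-step checkout 82/160 = 51.2% → the multi-step checkout
Overall: the guest checkout 207/380 = 54.5%, the multi-step checkout 290/498 = 58.2% → the multi-step checkout
The multi-step checkout wins overall and in every traffic group — no reversal.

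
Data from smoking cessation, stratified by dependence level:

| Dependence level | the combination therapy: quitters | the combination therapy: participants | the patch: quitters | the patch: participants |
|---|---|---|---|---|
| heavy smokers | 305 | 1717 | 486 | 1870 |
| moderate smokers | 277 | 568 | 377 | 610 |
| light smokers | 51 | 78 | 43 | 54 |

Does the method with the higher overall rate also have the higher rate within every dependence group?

Heavy smokers: the combination therapy 305/1717 = 17.8%, the patch 486/1870 = 26.0% → the patch
Moderate smokers: the combination therapy 277/568 = 48.8%, the patch 377/610 = 61.8% → the patch
Light smokers: the combination therapy 51/78 = 65.4%, the patch 43/54 = 79.6% → the patch
Overall: the combination therapy 633/2363 = 26.8%, the patch 906/2534 = 35.8% → the patch
The patch wins overall and in every dependence group — no reversal.

Yes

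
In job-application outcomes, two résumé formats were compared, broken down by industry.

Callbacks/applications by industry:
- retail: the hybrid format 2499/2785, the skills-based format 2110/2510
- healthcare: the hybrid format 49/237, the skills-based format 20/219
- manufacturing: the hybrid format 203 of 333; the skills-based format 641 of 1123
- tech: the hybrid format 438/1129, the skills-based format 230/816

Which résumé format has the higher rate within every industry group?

the hybrid format

Retail: the hybrid format 2499/2785 = 89.7%, the skills-based format 2110/2510 = 84.1% → the hybrid format
Healthcare: the hybrid format 49/237 = 20.7%, the skills-based format 20/219 = 9.1% → the hybrid format
Manufacturing: the hybrid format 203/333 = 61.0%, the skills-based format 641/1123 = 57.1% → the hybrid format
Tech: the hybrid format 438/1129 = 38.8%, the skills-based format 230/816 = 28.2% → the hybrid format
The hybrid format has the higher rate in all 4 groups.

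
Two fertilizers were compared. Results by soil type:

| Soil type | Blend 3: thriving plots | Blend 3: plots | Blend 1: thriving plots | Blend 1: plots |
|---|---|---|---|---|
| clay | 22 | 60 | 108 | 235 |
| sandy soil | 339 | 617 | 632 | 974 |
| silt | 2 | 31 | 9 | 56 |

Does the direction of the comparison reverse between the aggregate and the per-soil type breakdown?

No

Clay: Blend 3 22/60 = 36.7%, Blend 1 108/235 = 46.0% → Blend 1
Sandy soil: Blend 3 339/617 = 54.9%, Blend 1 632/974 = 64.9% → Blend 1
Silt: Blend 3 2/31 = 6.5%, Blend 1 9/56 = 16.1% → Blend 1
Overall: Blend 3 363/708 = 51.3%, Blend 1 749/1265 = 59.2% → Blend 1
Blend 1 wins overall and in every soil group — no reversal.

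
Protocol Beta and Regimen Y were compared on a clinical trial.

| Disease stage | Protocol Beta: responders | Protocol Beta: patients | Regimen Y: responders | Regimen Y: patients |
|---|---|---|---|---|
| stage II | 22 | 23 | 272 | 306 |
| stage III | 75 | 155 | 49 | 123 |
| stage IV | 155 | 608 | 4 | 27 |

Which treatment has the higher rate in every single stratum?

Stage II: Protocol Beta 22/23 = 95.7%, Regimen Y 272/306 = 88.9% → Protocol Beta
Stage III: Protocol Beta 75/155 = 48.4%, Regimen Y 49/123 = 39.8% → Protocol Beta
Stage IV: Protocol Beta 155/608 = 25.5%, Regimen Y 4/27 = 14.8% → Protocol Beta
Protocol Beta has the higher rate in all 3 groups.

Protocol Beta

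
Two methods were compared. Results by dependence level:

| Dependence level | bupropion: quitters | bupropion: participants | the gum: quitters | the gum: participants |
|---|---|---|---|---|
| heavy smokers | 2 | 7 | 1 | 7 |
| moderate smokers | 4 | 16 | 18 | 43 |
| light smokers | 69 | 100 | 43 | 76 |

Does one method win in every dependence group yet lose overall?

No

Heavy smokers: bupropion 2/7 = 28.6%, the gum 1/7 = 14.3% → bupropion
Moderate smokers: bupropion 4/16 = 25.0%, the gum 18/43 = 41.9% → the gum
Light smokers: bupropion 69/100 = 69.0%, the gum 43/76 = 56.6% → bupropion
Overall: bupropion 75/123 = 61.0%, the gum 62/126 = 49.2% → bupropion
Neither sweeps: bupropion wins 2 of 3 groups, the gum wins 1. Bupropion wins overall but not every group — no Simpson reversal.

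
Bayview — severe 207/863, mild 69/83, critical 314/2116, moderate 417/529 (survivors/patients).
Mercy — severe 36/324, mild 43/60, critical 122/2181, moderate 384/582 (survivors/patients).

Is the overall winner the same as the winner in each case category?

Severe: Bayview 207/863 = 24.0%, Mercy 36/324 = 11.1% → Bayview
Mild: Bayview 69/83 = 83.1%, Mercy 43/60 = 71.7% → Bayview
Critical: Bayview 314/2116 = 14.8%, Mercy 122/2181 = 5.6% → Bayview
Moderate: Bayview 417/529 = 78.8%, Mercy 384/582 = 66.0% → Bayview
Overall: Bayview 1007/3591 = 28.0%, Mercy 585/3147 = 18.6% → Bayview
Bayview wins overall and in every case group — no reversal.

Yes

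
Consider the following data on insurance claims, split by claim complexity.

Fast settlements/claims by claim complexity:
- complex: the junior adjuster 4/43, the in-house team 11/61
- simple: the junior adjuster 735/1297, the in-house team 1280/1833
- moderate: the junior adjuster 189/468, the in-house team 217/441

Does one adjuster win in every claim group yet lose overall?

Complex: the junior adjuster 4/43 = 9.3%, the in-house team 11/61 = 18.0% → the in-house team
Simple: the junior adjuster 735/1297 = 56.7%, the in-house team 1280/1833 = 69.8% → the in-house team
Moderate: the junior adjuster 189/468 = 40.4%, the in-house team 217/441 = 49.2% → the in-house team
Overall: the junior adjuster 928/1808 = 51.3%, the in-house team 1508/2335 = 64.6% → the in-house team
The in-house team wins overall and in every claim group — no reversal.

No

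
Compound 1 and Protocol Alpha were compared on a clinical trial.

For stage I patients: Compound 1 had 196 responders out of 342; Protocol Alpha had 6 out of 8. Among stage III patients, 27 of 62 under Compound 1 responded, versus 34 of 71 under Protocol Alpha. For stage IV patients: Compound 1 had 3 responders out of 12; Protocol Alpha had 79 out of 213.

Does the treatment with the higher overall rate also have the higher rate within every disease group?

Stage I: Compound 1 196/342 = 57.3%, Protocol Alpha 6/8 = 75.0% → Protocol Alpha
Stage III: Compound 1 27/62 = 43.5%, Protocol Alpha 34/71 = 47.9% → Protocol Alpha
Stage IV: Compound 1 3/12 = 25.0%, Protocol Alpha 79/213 = 37.1% → Protocol Alpha
Overall: Compound 1 226/416 = 54.3%, Protocol Alpha 119/292 = 40.8% → Compound 1
Protocol Alpha wins each disease group but Compound 1 wins overall — the comparison reverses. Protocol Alpha's patients skew toward stage IV, which has a lower base rate.

No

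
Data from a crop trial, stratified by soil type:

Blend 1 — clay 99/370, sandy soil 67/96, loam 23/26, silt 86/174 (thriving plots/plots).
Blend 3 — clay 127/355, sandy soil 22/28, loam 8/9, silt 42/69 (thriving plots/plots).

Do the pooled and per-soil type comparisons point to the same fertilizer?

Clay: Blend 1 99/370 = 26.8%, Blend 3 127/355 = 35.8% → Blend 3
Sandy soil: Blend 1 67/96 = 69.8%, Blend 3 22/28 = 78.6% → Blend 3
Loam: Blend 1 23/26 = 88.5%, Blend 3 8/9 = 88.9% → Blend 3
Silt: Blend 1 86/174 = 49.4%, Blend 3 42/69 = 60.9% → Blend 3
Overall: Blend 1 275/666 = 41.3%, Blend 3 199/461 = 43.2% → Blend 3
Blend 3 wins overall and in every soil group — no reversal.

Yes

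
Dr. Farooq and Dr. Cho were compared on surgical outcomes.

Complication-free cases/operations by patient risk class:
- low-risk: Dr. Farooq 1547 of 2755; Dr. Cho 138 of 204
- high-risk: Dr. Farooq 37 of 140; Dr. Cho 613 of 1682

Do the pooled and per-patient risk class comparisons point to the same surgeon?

No

Low-risk: Dr. Farooq 1547/2755 = 56.2%, Dr. Cho 138/204 = 67.6% → Dr. Cho
High-risk: Dr. Farooq 37/140 = 26.4%, Dr. Cho 613/1682 = 36.4% → Dr. Cho
Overall: Dr. Farooq 1584/2895 = 54.7%, Dr. Cho 751/1886 = 39.8% → Dr. Farooq
Dr. Cho wins each patient risk group but Dr. Farooq wins overall — the comparison reverses. Dr. Cho's operations skew toward high-risk, which has a lower base rate.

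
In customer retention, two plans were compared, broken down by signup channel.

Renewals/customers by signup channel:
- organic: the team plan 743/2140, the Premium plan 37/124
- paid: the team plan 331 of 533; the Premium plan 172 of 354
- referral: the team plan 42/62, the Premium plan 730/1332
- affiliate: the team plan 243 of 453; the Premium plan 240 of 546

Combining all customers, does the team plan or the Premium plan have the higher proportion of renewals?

the Premium plan

Organic: the team plan 743/2140 = 34.7%, the Premium plan 37/124 = 29.8% → the team plan
Paid: the team plan 331/533 = 62.1%, the Premium plan 172/354 = 48.6% → the team plan
Referral: the team plan 42/62 = 67.7%, the Premium plan 730/1332 = 54.8% → the team plan
Affiliate: the team plan 243/453 = 53.6%, the Premium plan 240/546 = 44.0% → the team plan
Overall: the team plan 1359/3188 = 42.6%, the Premium plan 1179/2356 = 50.0% → the Premium plan
(The team plan wins every signup group but the Premium plan wins overall — the team plan's customers skew toward the low-rate organic group.)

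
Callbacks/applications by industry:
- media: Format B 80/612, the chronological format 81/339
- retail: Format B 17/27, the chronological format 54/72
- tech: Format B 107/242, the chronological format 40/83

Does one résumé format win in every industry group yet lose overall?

Media: Format B 80/612 = 13.1%, the chronological format 81/339 = 23.9% → the chronological format
Retail: Format B 17/27 = 63.0%, the chronological format 54/72 = 75.0% → the chronological format
Tech: Format B 107/242 = 44.2%, the chronological format 40/83 = 48.2% → the chronological format
Overall: Format B 204/881 = 23.2%, the chronological format 175/494 = 35.4% → the chronological format
The chronological format wins overall and in every industry group — no reversal.

No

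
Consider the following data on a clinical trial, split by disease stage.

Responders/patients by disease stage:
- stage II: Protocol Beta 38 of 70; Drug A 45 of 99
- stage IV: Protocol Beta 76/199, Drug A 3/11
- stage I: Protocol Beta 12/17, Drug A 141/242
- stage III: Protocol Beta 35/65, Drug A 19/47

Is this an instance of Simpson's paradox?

Stage II: Protocol Beta 38/70 = 54.3%, Drug A 45/99 = 45.5% → Protocol Beta
Stage IV: Protocol Beta 76/199 = 38.2%, Drug A 3/11 = 27.3% → Protocol Beta
Stage I: Protocol Beta 12/17 = 70.6%, Drug A 141/242 = 58.3% → Protocol Beta
Stage III: Protocol Beta 35/65 = 53.8%, Drug A 19/47 = 40.4% → Protocol Beta
Overall: Protocol Beta 161/351 = 45.9%, Drug A 208/399 = 52.1% → Drug A
Protocol Beta wins each disease group but Drug A wins overall — the comparison reverses. Protocol Beta's patients skew toward stage IV, which has a lower base rate.

Yes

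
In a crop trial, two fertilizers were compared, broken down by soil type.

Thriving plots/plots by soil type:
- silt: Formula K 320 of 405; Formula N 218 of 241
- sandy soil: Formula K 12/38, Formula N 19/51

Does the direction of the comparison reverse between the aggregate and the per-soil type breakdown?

No

Silt: Formula K 320/405 = 79.0%, Formula N 218/241 = 90.5% → Formula N
Sandy soil: Formula K 12/38 = 31.6%, Formula N 19/51 = 37.3% → Formula N
Overall: Formula K 332/443 = 74.9%, Formula N 237/292 = 81.2% → Formula N
Formula N wins overall and in every soil group — no reversal.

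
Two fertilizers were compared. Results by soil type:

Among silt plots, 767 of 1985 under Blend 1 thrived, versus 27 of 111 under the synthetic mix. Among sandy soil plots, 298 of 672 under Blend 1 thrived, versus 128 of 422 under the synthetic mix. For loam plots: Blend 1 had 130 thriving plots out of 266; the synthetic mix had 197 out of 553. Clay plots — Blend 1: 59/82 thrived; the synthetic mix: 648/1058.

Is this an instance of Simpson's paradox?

Silt: Blend 1 767/1985 = 38.6%, the synthetic mix 27/111 = 24.3% → Blend 1
Sandy soil: Blend 1 298/672 = 44.3%, the synthetic mix 128/422 = 30.3% → Blend 1
Loam: Blend 1 130/266 = 48.9%, the synthetic mix 197/553 = 35.6% → Blend 1
Clay: Blend 1 59/82 = 72.0%, the synthetic mix 648/1058 = 61.2% → Blend 1
Overall: Blend 1 1254/3005 = 41.7%, the synthetic mix 1000/2144 = 46.6% → the synthetic mix
Blend 1 wins each soil group but the synthetic mix wins overall — the comparison reverses. Blend 1's plots skew toward silt, which has a lower base rate.

Yes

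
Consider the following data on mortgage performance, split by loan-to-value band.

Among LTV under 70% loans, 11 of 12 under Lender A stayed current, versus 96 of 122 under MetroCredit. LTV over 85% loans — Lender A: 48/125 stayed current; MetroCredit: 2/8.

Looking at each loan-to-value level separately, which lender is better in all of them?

LTV under 70%: Lender A 11/12 = 91.7%, MetroCredit 96/122 = 78.7% → Lender A
LTV over 85%: Lender A 48/125 = 38.4%, MetroCredit 2/8 = 25.0% → Lender A
Lender A has the higher rate in both groups.

Lender A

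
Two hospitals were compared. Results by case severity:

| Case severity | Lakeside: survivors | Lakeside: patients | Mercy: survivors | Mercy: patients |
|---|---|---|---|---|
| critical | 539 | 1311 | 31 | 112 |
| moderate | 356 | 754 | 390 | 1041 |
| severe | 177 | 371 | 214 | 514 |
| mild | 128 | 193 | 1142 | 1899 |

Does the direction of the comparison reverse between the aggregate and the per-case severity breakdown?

Critical: Lakeside 539/1311 = 41.1%, Mercy 31/112 = 27.7% → Lakeside
Moderate: Lakeside 356/754 = 47.2%, Mercy 390/1041 = 37.5% → Lakeside
Severe: Lakeside 177/371 = 47.7%, Mercy 214/514 = 41.6% → Lakeside
Mild: Lakeside 128/193 = 66.3%, Mercy 1142/1899 = 60.1% → Lakeside
Overall: Lakeside 1200/2629 = 45.6%, Mercy 1777/3566 = 49.8% → Mercy
Lakeside wins each case group but Mercy wins overall — the comparison reverses. Lakeside's patients skew toward critical, which has a lower base rate.

Yes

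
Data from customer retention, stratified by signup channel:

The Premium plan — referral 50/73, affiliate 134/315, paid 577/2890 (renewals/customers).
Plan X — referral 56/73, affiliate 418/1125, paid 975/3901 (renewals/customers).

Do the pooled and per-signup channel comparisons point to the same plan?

Referral: the Premium plan 50/73 = 68.5%, Plan X 56/73 = 76.7% → Plan X
Affiliate: the Premium plan 134/315 = 42.5%, Plan X 418/1125 = 37.2% → the Premium plan
Paid: the Premium plan 577/2890 = 20.0%, Plan X 975/3901 = 25.0% → Plan X
Overall: the Premium plan 761/3278 = 23.2%, Plan X 1449/5099 = 28.4% → Plan X
Neither sweeps: the Premium plan wins 1 of 3 groups, Plan X wins 2. Plan X wins overall but not every group — no Simpson reversal.

No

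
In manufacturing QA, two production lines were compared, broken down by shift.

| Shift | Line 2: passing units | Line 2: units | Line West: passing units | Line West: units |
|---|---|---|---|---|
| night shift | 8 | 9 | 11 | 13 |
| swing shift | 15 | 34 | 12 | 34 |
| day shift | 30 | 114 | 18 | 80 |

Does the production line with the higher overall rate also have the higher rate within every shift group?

Night shift: Line 2 8/9 = 88.9%, Line West 11/13 = 84.6% → Line 2
Swing shift: Line 2 15/34 = 44.1%, Line West 12/34 = 35.3% → Line 2
Day shift: Line 2 30/114 = 26.3%, Line West 18/80 = 22.5% → Line 2
Overall: Line 2 53/157 = 33.8%, Line West 41/127 = 32.3% → Line 2
Line 2 wins overall and in every shift group — no reversal.

Yes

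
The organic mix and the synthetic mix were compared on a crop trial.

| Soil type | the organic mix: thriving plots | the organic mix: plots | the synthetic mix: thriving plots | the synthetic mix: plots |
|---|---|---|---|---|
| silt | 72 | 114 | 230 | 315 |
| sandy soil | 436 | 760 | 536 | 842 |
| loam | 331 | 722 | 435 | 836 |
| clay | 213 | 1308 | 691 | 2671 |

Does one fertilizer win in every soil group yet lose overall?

Silt: the organic mix 72/114 = 63.2%, the synthetic mix 230/315 = 73.0% → the synthetic mix
Sandy soil: the organic mix 436/760 = 57.4%, the synthetic mix 536/842 = 63.7% → the synthetic mix
Loam: the organic mix 331/722 = 45.8%, the synthetic mix 435/836 = 52.0% → the synthetic mix
Clay: the organic mix 213/1308 = 16.3%, the synthetic mix 691/2671 = 25.9% → the synthetic mix
Overall: the organic mix 1052/2904 = 36.2%, the synthetic mix 1892/4664 = 40.6% → the synthetic mix
The synthetic mix wins overall and in every soil group — no reversal.

No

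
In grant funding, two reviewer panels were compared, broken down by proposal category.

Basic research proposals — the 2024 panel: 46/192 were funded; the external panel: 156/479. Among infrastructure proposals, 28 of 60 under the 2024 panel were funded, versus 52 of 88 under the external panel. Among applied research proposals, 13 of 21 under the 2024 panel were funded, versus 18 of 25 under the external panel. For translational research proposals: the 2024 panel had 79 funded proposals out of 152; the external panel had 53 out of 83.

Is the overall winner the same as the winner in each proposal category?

Yes

Basic research: the 2024 panel 46/192 = 24.0%, the external panel 156/479 = 32.6% → the external panel
Infrastructure: the 2024 panel 28/60 = 46.7%, the external panel 52/88 = 59.1% → the external panel
Applied research: the 2024 panel 13/21 = 61.9%, the external panel 18/25 = 72.0% → the external panel
Translational research: the 2024 panel 79/152 = 52.0%, the external panel 53/83 = 63.9% → the external panel
Overall: the 2024 panel 166/425 = 39.1%, the external panel 279/675 = 41.3% → the external panel
The external panel wins overall and in every proposal group — no reversal.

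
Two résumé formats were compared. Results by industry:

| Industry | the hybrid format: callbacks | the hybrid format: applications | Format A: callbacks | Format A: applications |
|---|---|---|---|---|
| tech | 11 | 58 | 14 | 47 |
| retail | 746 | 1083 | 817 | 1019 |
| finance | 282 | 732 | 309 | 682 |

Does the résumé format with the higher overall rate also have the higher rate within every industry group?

Yes

Tech: the hybrid format 11/58 = 19.0%, Format A 14/47 = 29.8% → Format A
Retail: the hybrid format 746/1083 = 68.9%, Format A 817/1019 = 80.2% → Format A
Finance: the hybrid format 282/732 = 38.5%, Format A 309/682 = 45.3% → Format A
Overall: the hybrid format 1039/1873 = 55.5%, Format A 1140/1748 = 65.2% → Format A
Format A wins overall and in every industry group — no reversal.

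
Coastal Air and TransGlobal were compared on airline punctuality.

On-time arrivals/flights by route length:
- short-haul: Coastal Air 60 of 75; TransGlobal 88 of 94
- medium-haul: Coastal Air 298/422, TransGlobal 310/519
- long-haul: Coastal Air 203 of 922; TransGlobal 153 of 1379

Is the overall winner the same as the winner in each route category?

Short-haul: Coastal Air 60/75 = 80.0%, TransGlobal 88/94 = 93.6% → TransGlobal
Medium-haul: Coastal Air 298/422 = 70.6%, TransGlobal 310/519 = 59.7% → Coastal Air
Long-haul: Coastal Air 203/922 = 22.0%, TransGlobal 153/1379 = 11.1% → Coastal Air
Overall: Coastal Air 561/1419 = 39.5%, TransGlobal 551/1992 = 27.7% → Coastal Air
Neither sweeps: Coastal Air wins 2 of 3 groups, TransGlobal wins 1. Coastal Air wins overall but not every group — no Simpson reversal.

No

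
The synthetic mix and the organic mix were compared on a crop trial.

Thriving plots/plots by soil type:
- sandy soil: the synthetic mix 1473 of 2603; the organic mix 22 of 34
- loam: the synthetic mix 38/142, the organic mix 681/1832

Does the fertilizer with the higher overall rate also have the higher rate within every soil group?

No

Sandy soil: the synthetic mix 1473/2603 = 56.6%, the organic mix 22/34 = 64.7% → the organic mix
Loam: the synthetic mix 38/142 = 26.8%, the organic mix 681/1832 = 37.2% → the organic mix
Overall: the synthetic mix 1511/2745 = 55.0%, the organic mix 703/1866 = 37.7% → the synthetic mix
The organic mix wins each soil group but the synthetic mix wins overall — the comparison reverses. The organic mix's plots skew toward loam, which has a lower base rate.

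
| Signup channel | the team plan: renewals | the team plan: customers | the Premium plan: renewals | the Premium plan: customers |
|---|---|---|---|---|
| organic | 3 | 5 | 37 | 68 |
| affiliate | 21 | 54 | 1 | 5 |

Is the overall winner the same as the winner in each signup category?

Organic: the team plan 3/5 = 60.0%, the Premium plan 37/68 = 54.4% → the team plan
Affiliate: the team plan 21/54 = 38.9%, the Premium plan 1/5 = 20.0% → the team plan
Overall: the team plan 24/59 = 40.7%, the Premium plan 38/73 = 52.1% → the Premium plan
The team plan wins each signup group but the Premium plan wins overall — the comparison reverses. The team plan's customers skew toward affiliate, which has a lower base rate.

No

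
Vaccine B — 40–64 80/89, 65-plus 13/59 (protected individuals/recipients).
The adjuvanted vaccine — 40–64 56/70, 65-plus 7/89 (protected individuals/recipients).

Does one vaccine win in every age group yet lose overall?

No

40–64: Vaccine B 80/89 = 89.9%, the adjuvanted vaccine 56/70 = 80.0% → Vaccine B
65-plus: Vaccine B 13/59 = 22.0%, the adjuvanted vaccine 7/89 = 7.9% → Vaccine B
Overall: Vaccine B 93/148 = 62.8%, the adjuvanted vaccine 63/159 = 39.6% → Vaccine B
Vaccine B wins overall and in every age group — no reversal.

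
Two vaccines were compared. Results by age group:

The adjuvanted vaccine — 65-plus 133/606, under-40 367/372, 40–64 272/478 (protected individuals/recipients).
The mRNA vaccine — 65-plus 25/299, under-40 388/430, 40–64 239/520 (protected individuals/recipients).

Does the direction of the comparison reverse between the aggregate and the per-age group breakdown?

65-plus: the adjuvanted vaccine 133/606 = 21.9%, the mRNA vaccine 25/299 = 8.4% → the adjuvanted vaccine
Under-40: the adjuvanted vaccine 367/372 = 98.7%, the mRNA vaccine 388/430 = 90.2% → the adjuvanted vaccine
40–64: the adjuvanted vaccine 272/478 = 56.9%, the mRNA vaccine 239/520 = 46.0% → the adjuvanted vaccine
Overall: the adjuvanted vaccine 772/1456 = 53.0%, the mRNA vaccine 652/1249 = 52.2% → the adjuvanted vaccine
The adjuvanted vaccine wins overall and in every age group — no reversal.

No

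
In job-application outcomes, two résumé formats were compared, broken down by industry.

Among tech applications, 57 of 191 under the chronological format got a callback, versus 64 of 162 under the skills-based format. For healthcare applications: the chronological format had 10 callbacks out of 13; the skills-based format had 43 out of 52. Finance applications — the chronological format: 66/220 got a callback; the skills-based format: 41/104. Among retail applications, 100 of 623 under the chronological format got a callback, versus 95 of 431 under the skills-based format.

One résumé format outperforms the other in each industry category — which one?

Tech: the chronological format 57/191 = 29.8%, the skills-based format 64/162 = 39.5% → the skills-based format
Healthcare: the chronological format 10/13 = 76.9%, the skills-based format 43/52 = 82.7% → the skills-based format
Finance: the chronological format 66/220 = 30.0%, the skills-based format 41/104 = 39.4% → the skills-based format
Retail: the chronological format 100/623 = 16.1%, the skills-based format 95/431 = 22.0% → the skills-based format
The skills-based format has the higher rate in all 4 groups.

the skills-based format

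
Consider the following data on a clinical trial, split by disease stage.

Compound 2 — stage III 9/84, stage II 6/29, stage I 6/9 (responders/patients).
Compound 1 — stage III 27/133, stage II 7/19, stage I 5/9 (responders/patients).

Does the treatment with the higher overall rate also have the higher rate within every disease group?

Stage III: Compound 2 9/84 = 10.7%, Compound 1 27/133 = 20.3% → Compound 1
Stage II: Compound 2 6/29 = 20.7%, Compound 1 7/19 = 36.8% → Compound 1
Stage I: Compound 2 6/9 = 66.7%, Compound 1 5/9 = 55.6% → Compound 2
Overall: Compound 2 21/122 = 17.2%, Compound 1 39/161 = 24.2% → Compound 1
Neither sweeps: Compound 2 wins 1 of 3 groups, Compound 1 wins 2. Compound 1 wins overall but not every group — no Simpson reversal.

No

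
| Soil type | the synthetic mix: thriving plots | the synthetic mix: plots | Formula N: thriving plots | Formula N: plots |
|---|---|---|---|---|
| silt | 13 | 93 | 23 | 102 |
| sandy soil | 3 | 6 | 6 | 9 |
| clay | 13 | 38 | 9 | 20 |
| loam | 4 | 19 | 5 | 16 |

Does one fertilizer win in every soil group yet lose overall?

Silt: the synthetic mix 13/93 = 14.0%, Formula N 23/102 = 22.5% → Formula N
Sandy soil: the synthetic mix 3/6 = 50.0%, Formula N 6/9 = 66.7% → Formula N
Clay: the synthetic mix 13/38 = 34.2%, Formula N 9/20 = 45.0% → Formula N
Loam: the synthetic mix 4/19 = 21.1%, Formula N 5/16 = 31.2% → Formula N
Overall: the synthetic mix 33/156 = 21.2%, Formula N 43/147 = 29.3% → Formula N
Formula N wins overall and in every soil group — no reversal.

No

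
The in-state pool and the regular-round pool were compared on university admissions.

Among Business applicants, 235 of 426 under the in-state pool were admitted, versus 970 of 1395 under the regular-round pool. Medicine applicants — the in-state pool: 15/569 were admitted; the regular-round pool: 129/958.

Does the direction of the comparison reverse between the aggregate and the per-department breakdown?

No

Business: the in-state pool 235/426 = 55.2%, the regular-round pool 970/1395 = 69.5% → the regular-round pool
Medicine: the in-state pool 15/569 = 2.6%, the regular-round pool 129/958 = 13.5% → the regular-round pool
Overall: the in-state pool 250/995 = 25.1%, the regular-round pool 1099/2353 = 46.7% → the regular-round pool
The regular-round pool wins overall and in every department group — no reversal.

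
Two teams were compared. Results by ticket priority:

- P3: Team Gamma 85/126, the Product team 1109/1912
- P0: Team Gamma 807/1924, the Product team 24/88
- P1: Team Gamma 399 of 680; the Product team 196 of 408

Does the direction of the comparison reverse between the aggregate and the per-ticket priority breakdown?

Yes

P3: Team Gamma 85/126 = 67.5%, the Product team 1109/1912 = 58.0% → Team Gamma
P0: Team Gamma 807/1924 = 41.9%, the Product team 24/88 = 27.3% → Team Gamma
P1: Team Gamma 399/680 = 58.7%, the Product team 196/408 = 48.0% → Team Gamma
Overall: Team Gamma 1291/2730 = 47.3%, the Product team 1329/2408 = 55.2% → the Product team
Team Gamma wins each ticket group but the Product team wins overall — the comparison reverses. Team Gamma's tickets skew toward P0, which has a lower base rate.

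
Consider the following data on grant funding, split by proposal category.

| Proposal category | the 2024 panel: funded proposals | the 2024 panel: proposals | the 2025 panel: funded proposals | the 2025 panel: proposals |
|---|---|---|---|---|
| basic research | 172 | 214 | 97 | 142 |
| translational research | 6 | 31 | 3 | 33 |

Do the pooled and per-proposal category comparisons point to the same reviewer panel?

Yes

Basic research: the 2024 panel 172/214 = 80.4%, the 2025 panel 97/142 = 68.3% → the 2024 panel
Translational research: the 2024 panel 6/31 = 19.4%, the 2025 panel 3/33 = 9.1% → the 2024 panel
Overall: the 2024 panel 178/245 = 72.7%, the 2025 panel 100/175 = 57.1% → the 2024 panel
The 2024 panel wins overall and in every proposal group — no reversal.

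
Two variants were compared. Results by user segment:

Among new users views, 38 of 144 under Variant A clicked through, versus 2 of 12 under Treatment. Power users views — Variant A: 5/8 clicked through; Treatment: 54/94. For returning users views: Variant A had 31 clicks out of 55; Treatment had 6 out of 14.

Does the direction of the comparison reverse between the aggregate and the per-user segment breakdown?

Yes

New users: Variant A 38/144 = 26.4%, Treatment 2/12 = 16.7% → Variant A
Power users: Variant A 5/8 = 62.5%, Treatment 54/94 = 57.4% → Variant A
Returning users: Variant A 31/55 = 56.4%, Treatment 6/14 = 42.9% → Variant A
Overall: Variant A 74/207 = 35.7%, Treatment 62/120 = 51.7% → Treatment
Variant A wins each user group but Treatment wins overall — the comparison reverses. Variant A's views skew toward new users, which has a lower base rate.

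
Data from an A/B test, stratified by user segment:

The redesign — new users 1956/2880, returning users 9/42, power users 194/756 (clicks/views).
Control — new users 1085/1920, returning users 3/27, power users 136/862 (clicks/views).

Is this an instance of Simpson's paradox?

No

New users: the redesign 1956/2880 = 67.9%, Control 1085/1920 = 56.5% → the redesign
Returning users: the redesign 9/42 = 21.4%, Control 3/27 = 11.1% → the redesign
Power users: the redesign 194/756 = 25.7%, Control 136/862 = 15.8% → the redesign
Overall: the redesign 2159/3678 = 58.7%, Control 1224/2809 = 43.6% → the redesign
The redesign wins overall and in every user group — no reversal.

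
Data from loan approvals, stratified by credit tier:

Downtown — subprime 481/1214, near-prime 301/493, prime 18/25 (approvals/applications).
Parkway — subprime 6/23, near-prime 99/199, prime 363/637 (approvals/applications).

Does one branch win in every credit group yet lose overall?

Yes

Subprime: Downtown 481/1214 = 39.6%, Parkway 6/23 = 26.1% → Downtown
Near-prime: Downtown 301/493 = 61.1%, Parkway 99/199 = 49.7% → Downtown
Prime: Downtown 18/25 = 72.0%, Parkway 363/637 = 57.0% → Downtown
Overall: Downtown 800/1732 = 46.2%, Parkway 468/859 = 54.5% → Parkway
Downtown wins each credit group but Parkway wins overall — the comparison reverses. Downtown's applications skew toward subprime, which has a lower base rate.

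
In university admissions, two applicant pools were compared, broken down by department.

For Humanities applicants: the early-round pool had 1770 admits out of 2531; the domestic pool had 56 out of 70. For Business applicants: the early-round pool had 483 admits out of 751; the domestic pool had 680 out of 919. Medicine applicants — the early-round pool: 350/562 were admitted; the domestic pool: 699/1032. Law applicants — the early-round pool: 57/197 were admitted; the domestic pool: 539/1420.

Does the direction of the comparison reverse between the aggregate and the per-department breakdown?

Yes

Humanities: the early-round pool 1770/2531 = 69.9%, the domestic pool 56/70 = 80.0% → the domestic pool
Business: the early-round pool 483/751 = 64.3%, the domestic pool 680/919 = 74.0% → the domestic pool
Medicine: the early-round pool 350/562 = 62.3%, the domestic pool 699/1032 = 67.7% → the domestic pool
Law: the early-round pool 57/197 = 28.9%, the domestic pool 539/1420 = 38.0% → the domestic pool
Overall: the early-round pool 2660/4041 = 65.8%, the domestic pool 1974/3441 = 57.4% → the early-round pool
The domestic pool wins each department group but the early-round pool wins overall — the comparison reverses. The domestic pool's applicants skew toward Law, which has a lower base rate.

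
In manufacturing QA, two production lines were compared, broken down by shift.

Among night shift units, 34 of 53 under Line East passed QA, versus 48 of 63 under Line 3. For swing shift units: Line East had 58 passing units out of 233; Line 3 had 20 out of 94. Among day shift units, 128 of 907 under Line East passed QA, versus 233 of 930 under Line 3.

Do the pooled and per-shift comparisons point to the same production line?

No

Night shift: Line East 34/53 = 64.2%, Line 3 48/63 = 76.2% → Line 3
Swing shift: Line East 58/233 = 24.9%, Line 3 20/94 = 21.3% → Line East
Day shift: Line East 128/907 = 14.1%, Line 3 233/930 = 25.1% → Line 3
Overall: Line East 220/1193 = 18.4%, Line 3 301/1087 = 27.7% → Line 3
Neither sweeps: Line East wins 1 of 3 groups, Line 3 wins 2. Line 3 wins overall but not every group — no Simpson reversal.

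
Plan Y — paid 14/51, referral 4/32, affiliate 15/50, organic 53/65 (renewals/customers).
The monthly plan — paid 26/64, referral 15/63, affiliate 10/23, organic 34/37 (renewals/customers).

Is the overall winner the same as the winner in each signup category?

Paid: Plan Y 14/51 = 27.5%, the monthly plan 26/64 = 40.6% → the monthly plan
Referral: Plan Y 4/32 = 12.5%, the monthly plan 15/63 = 23.8% → the monthly plan
Affiliate: Plan Y 15/50 = 30.0%, the monthly plan 10/23 = 43.5% → the monthly plan
Organic: Plan Y 53/65 = 81.5%, the monthly plan 34/37 = 91.9% → the monthly plan
Overall: Plan Y 86/198 = 43.4%, the monthly plan 85/187 = 45.5% → the monthly plan
The monthly plan wins overall and in every signup group — no reversal.

Yes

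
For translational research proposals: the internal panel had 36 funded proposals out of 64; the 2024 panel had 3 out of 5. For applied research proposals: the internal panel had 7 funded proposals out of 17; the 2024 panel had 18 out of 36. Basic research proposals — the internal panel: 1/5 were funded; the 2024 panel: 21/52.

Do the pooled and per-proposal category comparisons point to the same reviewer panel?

No

Translational research: the internal panel 36/64 = 56.2%, the 2024 panel 3/5 = 60.0% → the 2024 panel
Applied research: the internal panel 7/17 = 41.2%, the 2024 panel 18/36 = 50.0% → the 2024 panel
Basic research: the internal panel 1/5 = 20.0%, the 2024 panel 21/52 = 40.4% → the 2024 panel
Overall: the internal panel 44/86 = 51.2%, the 2024 panel 42/93 = 45.2% → the internal panel
The 2024 panel wins each proposal group but the internal panel wins overall — the comparison reverses. The 2024 panel's proposals skew toward basic research, which has a lower base rate.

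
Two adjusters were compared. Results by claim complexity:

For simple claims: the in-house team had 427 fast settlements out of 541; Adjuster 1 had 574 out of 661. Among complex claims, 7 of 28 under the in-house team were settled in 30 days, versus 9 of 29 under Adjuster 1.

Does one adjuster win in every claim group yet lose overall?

Simple: the in-house team 427/541 = 78.9%, Adjuster 1 574/661 = 86.8% → Adjuster 1
Complex: the in-house team 7/28 = 25.0%, Adjuster 1 9/29 = 31.0% → Adjuster 1
Overall: the in-house team 434/569 = 76.3%, Adjuster 1 583/690 = 84.5% → Adjuster 1
Adjuster 1 wins overall and in every claim group — no reversal.

No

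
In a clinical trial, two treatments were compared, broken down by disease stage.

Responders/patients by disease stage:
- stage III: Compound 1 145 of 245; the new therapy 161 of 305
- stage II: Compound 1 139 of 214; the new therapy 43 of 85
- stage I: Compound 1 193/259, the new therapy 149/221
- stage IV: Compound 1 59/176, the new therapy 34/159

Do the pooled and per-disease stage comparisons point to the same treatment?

Stage III: Compound 1 145/245 = 59.2%, the new therapy 161/305 = 52.8% → Compound 1
Stage II: Compound 1 139/214 = 65.0%, the new therapy 43/85 = 50.6% → Compound 1
Stage I: Compound 1 193/259 = 74.5%, the new therapy 149/221 = 67.4% → Compound 1
Stage IV: Compound 1 59/176 = 33.5%, the new therapy 34/159 = 21.4% → Compound 1
Overall: Compound 1 536/894 = 60.0%, the new therapy 387/770 = 50.3% → Compound 1
Compound 1 wins overall and in every disease group — no reversal.

Yes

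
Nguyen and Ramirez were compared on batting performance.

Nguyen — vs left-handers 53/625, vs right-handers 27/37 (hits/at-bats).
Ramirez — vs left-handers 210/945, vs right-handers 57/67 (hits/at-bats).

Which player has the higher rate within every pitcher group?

Vs left-handers: Nguyen 53/625 = 8.5%, Ramirez 210/945 = 22.2% → Ramirez
Vs right-handers: Nguyen 27/37 = 73.0%, Ramirez 57/67 = 85.1% → Ramirez
Ramirez has the higher rate in both groups.

Ramirez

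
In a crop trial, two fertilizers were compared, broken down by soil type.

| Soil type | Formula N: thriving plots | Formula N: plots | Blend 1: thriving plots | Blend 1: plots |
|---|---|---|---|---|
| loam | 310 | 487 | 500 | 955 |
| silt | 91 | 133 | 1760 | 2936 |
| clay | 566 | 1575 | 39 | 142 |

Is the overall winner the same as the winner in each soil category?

Loam: Formula N 310/487 = 63.7%, Blend 1 500/955 = 52.4% → Formula N
Silt: Formula N 91/133 = 68.4%, Blend 1 1760/2936 = 59.9% → Formula N
Clay: Formula N 566/1575 = 35.9%, Blend 1 39/142 = 27.5% → Formula N
Overall: Formula N 967/2195 = 44.1%, Blend 1 2299/4033 = 57.0% → Blend 1
Formula N wins each soil group but Blend 1 wins overall — the comparison reverses. Formula N's plots skew toward clay, which has a lower base rate.

No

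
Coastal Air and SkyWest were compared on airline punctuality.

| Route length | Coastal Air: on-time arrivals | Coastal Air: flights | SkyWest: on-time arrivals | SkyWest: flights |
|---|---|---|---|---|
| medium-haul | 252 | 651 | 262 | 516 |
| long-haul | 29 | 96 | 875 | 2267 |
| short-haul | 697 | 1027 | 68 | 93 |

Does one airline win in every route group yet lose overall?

Medium-haul: Coastal Air 252/651 = 38.7%, SkyWest 262/516 = 50.8% → SkyWest
Long-haul: Coastal Air 29/96 = 30.2%, SkyWest 875/2267 = 38.6% → SkyWest
Short-haul: Coastal Air 697/1027 = 67.9%, SkyWest 68/93 = 73.1% → SkyWest
Overall: Coastal Air 978/1774 = 55.1%, SkyWest 1205/2876 = 41.9% → Coastal Air
SkyWest wins each route group but Coastal Air wins overall — the comparison reverses. SkyWest's flights skew toward long-haul, which has a lower base rate.

Yes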